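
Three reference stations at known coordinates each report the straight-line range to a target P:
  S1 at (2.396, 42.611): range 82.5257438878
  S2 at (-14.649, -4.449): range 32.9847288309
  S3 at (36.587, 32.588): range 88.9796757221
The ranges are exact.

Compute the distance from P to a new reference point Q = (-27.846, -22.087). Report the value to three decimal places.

eq1: (x − 2.396)² + (y − 42.611)² = 82.5257438878²
eq2: (x + 14.649)² + (y + 4.449)² = 32.9847288309²
eq3: (x − 36.587)² + (y − 32.588)² = 88.9796757221²
eq3−eq1, eq3−eq2 (x²,y² cancel):
  -68.382·x + 20.046·y = 527.736111
  -102.472·x − 74.074·y = 4663.190845
det = -68.382·-74.074 − 20.046·-102.472 = 7119.481980
x = (527.736111·-74.074 − 20.046·4663.190845) / 7119.481980 = -18.620715
y = (-68.382·4663.190845 − 527.736111·-102.472) / 7119.481980 = -37.193737
|P − Q| = √((-18.620715 − -27.846)² + (-37.193737 − -22.087)²) = 17.700830

17.701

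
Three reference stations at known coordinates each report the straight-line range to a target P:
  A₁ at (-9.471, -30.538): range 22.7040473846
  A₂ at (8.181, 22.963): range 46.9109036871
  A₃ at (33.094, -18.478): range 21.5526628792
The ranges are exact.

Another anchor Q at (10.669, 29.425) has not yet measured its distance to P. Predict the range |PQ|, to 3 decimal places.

53.222

eq1: (x + 9.471)² + (y + 30.538)² = 22.7040473846²
eq2: (x − 8.181)² + (y − 22.963)² = 46.9109036871²
eq3: (x − 33.094)² + (y + 18.478)² = 21.5526628792²
eq2−eq1, eq2−eq3 (x²,y² cancel):
  -35.304·x − 107.002·y = 2113.200272
  49.826·x − 82.882·y = 2578.536798
det = -35.304·-82.882 − -107.002·49.826 = 8257.547780
x = (2113.200272·-82.882 − -107.002·2578.536798) / 8257.547780 = 12.202452
y = (-35.304·2578.536798 − 2113.200272·49.826) / 8257.547780 = -23.775216
|P − Q| = √((12.202452 − 10.669)² + (-23.775216 − 29.425)²) = 53.222311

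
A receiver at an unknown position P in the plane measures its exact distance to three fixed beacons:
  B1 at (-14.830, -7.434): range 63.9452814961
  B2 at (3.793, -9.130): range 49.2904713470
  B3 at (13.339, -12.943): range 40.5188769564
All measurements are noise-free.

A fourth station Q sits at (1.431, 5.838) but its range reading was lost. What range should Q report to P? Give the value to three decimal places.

62.755

eq1: (x + 14.830)² + (y + 7.434)² = 63.9452814961²
eq2: (x − 3.793)² + (y + 9.130)² = 49.2904713470²
eq3: (x − 13.339)² + (y + 12.943)² = 40.5188769564²
eq3−eq1, eq3−eq2 (x²,y² cancel):
  -56.338·x + 11.018·y = -2517.476550
  -19.092·x + 7.626·y = -1035.477597
det = -56.338·7.626 − 11.018·-19.092 = -219.277932
x = (-2517.476550·7.626 − 11.018·-1035.477597) / -219.277932 = 35.522882
y = (-56.338·-1035.477597 − -2517.476550·-19.092) / -219.277932 = -46.849560
|P − Q| = √((35.522882 − 1.431)² + (-46.849560 − 5.838)²) = 62.755361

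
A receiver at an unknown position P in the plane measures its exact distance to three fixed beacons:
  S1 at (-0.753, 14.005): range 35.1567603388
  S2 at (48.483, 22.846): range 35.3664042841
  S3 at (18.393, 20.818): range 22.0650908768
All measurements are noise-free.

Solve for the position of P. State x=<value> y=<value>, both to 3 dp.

eq1: (x + 0.753)² + (y − 14.005)² = 35.1567603388²
eq2: (x − 48.483)² + (y − 22.846)² = 35.3664042841²
eq3: (x − 18.393)² + (y − 20.818)² = 22.0650908768²
eq3−eq1, eq3−eq2 (x²,y² cancel):
  -38.292·x − 13.626·y = -1324.114101
  60.180·x + 4.056·y = 1336.935115
det = -38.292·4.056 − -13.626·60.180 = 664.700328
x = (-1324.114101·4.056 − -13.626·1336.935115) / 664.700328 = 19.326711
y = (-38.292·1336.935115 − -1324.114101·60.180) / 664.700328 = 42.863326

x=19.327 y=42.863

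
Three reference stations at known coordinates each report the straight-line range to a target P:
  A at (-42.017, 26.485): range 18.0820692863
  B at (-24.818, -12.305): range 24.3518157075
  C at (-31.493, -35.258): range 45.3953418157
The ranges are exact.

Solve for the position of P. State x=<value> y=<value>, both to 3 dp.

eq1: (x + 42.017)² + (y − 26.485)² = 18.0820692863²
eq2: (x + 24.818)² + (y + 12.305)² = 24.3518157075²
eq3: (x + 31.493)² + (y + 35.258)² = 45.3953418157²
eq3−eq2, eq3−eq1 (x²,y² cancel):
  13.350·x + 45.906·y = 0.136666
  -21.048·x + 123.486·y = 1965.723730
det = 13.350·123.486 − 45.906·-21.048 = 2614.767588
x = (0.136666·123.486 − 45.906·1965.723730) / 2614.767588 = -34.504649
y = (13.350·1965.723730 − 0.136666·-21.048) / 2614.767588 = 10.037331

x=-34.505 y=10.037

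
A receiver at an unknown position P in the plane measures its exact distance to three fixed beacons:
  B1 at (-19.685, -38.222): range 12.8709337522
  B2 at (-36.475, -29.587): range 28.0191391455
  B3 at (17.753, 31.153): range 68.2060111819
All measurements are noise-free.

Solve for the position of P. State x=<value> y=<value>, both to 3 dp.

x=-8.542 y=-31.781

eq1: (x + 19.685)² + (y + 38.222)² = 12.8709337522²
eq2: (x + 36.475)² + (y + 29.587)² = 28.0191391455²
eq3: (x − 17.753)² + (y − 31.153)² = 68.2060111819²
eq2−eq1, eq2−eq3 (x²,y² cancel):
  33.580·x − 17.270·y = 262.015538
  108.456·x + 121.480·y = -4787.125579
det = 33.580·121.480 − -17.270·108.456 = 5952.333520
x = (262.015538·121.480 − -17.270·-4787.125579) / 5952.333520 = -8.541862
y = (33.580·-4787.125579 − 262.015538·108.456) / 5952.333520 = -31.780617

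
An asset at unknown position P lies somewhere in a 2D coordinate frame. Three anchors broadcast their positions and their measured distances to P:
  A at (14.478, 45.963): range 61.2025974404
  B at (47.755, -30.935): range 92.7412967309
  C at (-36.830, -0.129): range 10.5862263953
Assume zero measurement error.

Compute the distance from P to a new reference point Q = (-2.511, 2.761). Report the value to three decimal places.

eq1: (x − 14.478)² + (y − 45.963)² = 61.2025974404²
eq2: (x − 47.755)² + (y + 30.935)² = 92.7412967309²
eq3: (x + 36.830)² + (y + 0.129)² = 10.5862263953²
eq2−eq1, eq2−eq3 (x²,y² cancel):
  -66.554·x + 153.796·y = 3939.885789
  -169.170·x + 61.612·y = 6607.831221
det = -66.554·61.612 − 153.796·-169.170 = 21917.144272
x = (3939.885789·61.612 − 153.796·6607.831221) / 21917.144272 = -35.292635
y = (-66.554·6607.831221 − 3939.885789·-169.170) / 21917.144272 = 10.345001
|P − Q| = √((-35.292635 − -2.511)² + (10.345001 − 2.761)²) = 33.647476

33.647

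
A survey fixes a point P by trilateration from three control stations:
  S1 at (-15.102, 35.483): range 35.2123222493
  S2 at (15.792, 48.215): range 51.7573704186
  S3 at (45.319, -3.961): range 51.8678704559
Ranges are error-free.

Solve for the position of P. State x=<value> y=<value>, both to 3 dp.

eq1: (x + 15.102)² + (y − 35.483)² = 35.2123222493²
eq2: (x − 15.792)² + (y − 48.215)² = 51.7573704186²
eq3: (x − 45.319)² + (y + 3.961)² = 51.8678704559²
eq3−eq1, eq3−eq2 (x²,y² cancel):
  -120.842·x + 78.888·y = 867.980758
  -59.054·x + 104.352·y = 516.022800
det = -120.842·104.352 − 78.888·-59.054 = -7951.452432
x = (867.980758·104.352 − 78.888·516.022800) / -7951.452432 = -6.271498
y = (-120.842·516.022800 − 867.980758·-59.054) / -7951.452432 = 1.395907

x=-6.271 y=1.396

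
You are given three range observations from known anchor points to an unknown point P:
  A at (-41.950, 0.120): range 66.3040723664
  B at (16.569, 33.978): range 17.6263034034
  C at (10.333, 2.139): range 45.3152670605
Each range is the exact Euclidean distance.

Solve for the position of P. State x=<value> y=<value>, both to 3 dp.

x=4.820 y=47.118

eq1: (x + 41.950)² + (y − 0.120)² = 66.3040723664²
eq2: (x − 16.569)² + (y − 33.978)² = 17.6263034034²
eq3: (x − 10.333)² + (y − 2.139)² = 45.3152670605²
eq1−eq2, eq1−eq3 (x²,y² cancel):
  117.038·x + 67.716·y = 3754.762786
  104.566·x + 4.038·y = 694.285894
det = 117.038·4.038 − 67.716·104.566 = -6608.191812
x = (3754.762786·4.038 − 67.716·694.285894) / -6608.191812 = 4.820158
y = (117.038·694.285894 − 3754.762786·104.566) / -6608.191812 = 47.117684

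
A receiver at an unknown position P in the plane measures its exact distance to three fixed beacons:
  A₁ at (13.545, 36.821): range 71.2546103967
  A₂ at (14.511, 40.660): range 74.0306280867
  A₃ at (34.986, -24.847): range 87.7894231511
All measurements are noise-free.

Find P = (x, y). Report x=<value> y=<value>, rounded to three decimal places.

x=-48.606 y=1.973

eq1: (x − 13.545)² + (y − 36.821)² = 71.2546103967²
eq2: (x − 14.511)² + (y − 40.660)² = 74.0306280867²
eq3: (x − 34.986)² + (y + 24.847)² = 87.7894231511²
eq2−eq1, eq2−eq3 (x²,y² cancel):
  -1.932·x − 7.678·y = 78.762737
  40.950·x − 131.014·y = -2248.860038
det = -1.932·-131.014 − -7.678·40.950 = 567.533148
x = (78.762737·-131.014 − -7.678·-2248.860038) / 567.533148 = -48.606445
y = (-1.932·-2248.860038 − 78.762737·40.950) / 567.533148 = 1.972508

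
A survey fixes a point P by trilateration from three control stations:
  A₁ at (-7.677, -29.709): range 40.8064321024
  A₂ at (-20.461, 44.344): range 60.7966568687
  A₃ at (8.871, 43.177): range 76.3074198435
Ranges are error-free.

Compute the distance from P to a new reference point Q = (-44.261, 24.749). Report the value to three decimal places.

36.355

eq1: (x + 7.677)² + (y + 29.709)² = 40.8064321024²
eq2: (x + 20.461)² + (y − 44.344)² = 60.7966568687²
eq3: (x − 8.871)² + (y − 43.177)² = 76.3074198435²
eq2−eq3, eq2−eq1 (x²,y² cancel):
  58.664·x − 2.334·y = -2568.683724
  25.568·x − 148.106·y = 587.586738
det = 58.664·-148.106 − -2.334·25.568 = -8628.814672
x = (-2568.683724·-148.106 − -2.334·587.586738) / -8628.814672 = -44.248128
y = (58.664·587.586738 − -2568.683724·25.568) / -8628.814672 = -11.606031
|P − Q| = √((-44.248128 − -44.261)² + (-11.606031 − 24.749)²) = 36.355034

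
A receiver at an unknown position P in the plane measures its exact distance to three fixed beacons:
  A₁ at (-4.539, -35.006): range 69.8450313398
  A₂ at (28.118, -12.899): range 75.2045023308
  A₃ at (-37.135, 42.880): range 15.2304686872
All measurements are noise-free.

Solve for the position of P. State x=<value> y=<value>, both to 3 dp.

eq1: (x + 4.539)² + (y + 35.006)² = 69.8450313398²
eq2: (x − 28.118)² + (y + 12.899)² = 75.2045023308²
eq3: (x + 37.135)² + (y − 42.880)² = 15.2304686872²
eq1−eq3, eq1−eq2 (x²,y² cancel):
  -65.192·x + 155.772·y = 6618.041294
  65.314·x + 44.214·y = -1066.405200
det = -65.192·44.214 − 155.772·65.314 = -13056.491496
x = (6618.041294·44.214 − 155.772·-1066.405200) / -13056.491496 = -35.133952
y = (-65.192·-1066.405200 − 6618.041294·65.314) / -13056.491496 = 27.781557

x=-35.134 y=27.782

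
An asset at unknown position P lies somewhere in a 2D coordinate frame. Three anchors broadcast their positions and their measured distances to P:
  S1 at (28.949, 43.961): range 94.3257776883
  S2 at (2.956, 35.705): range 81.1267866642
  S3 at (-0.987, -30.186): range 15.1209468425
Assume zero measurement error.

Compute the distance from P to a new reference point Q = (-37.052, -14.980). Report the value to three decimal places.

eq1: (x − 28.949)² + (y − 43.961)² = 94.3257776883²
eq2: (x − 2.956)² + (y − 35.705)² = 81.1267866642²
eq3: (x + 0.987)² + (y + 30.186)² = 15.1209468425²
eq3−eq1, eq3−eq2 (x²,y² cancel):
  59.872·x + 148.294·y = -6810.263946
  7.886·x + 131.782·y = -5981.496285
det = 59.872·131.782 − 148.294·7.886 = 6720.605420
x = (-6810.263946·131.782 − 148.294·-5981.496285) / 6720.605420 = -1.554948
y = (59.872·-5981.496285 − -6810.263946·7.886) / 6720.605420 = -45.296277
|P − Q| = √((-1.554948 − -37.052)² + (-45.296277 − -14.980)²) = 46.681017

46.681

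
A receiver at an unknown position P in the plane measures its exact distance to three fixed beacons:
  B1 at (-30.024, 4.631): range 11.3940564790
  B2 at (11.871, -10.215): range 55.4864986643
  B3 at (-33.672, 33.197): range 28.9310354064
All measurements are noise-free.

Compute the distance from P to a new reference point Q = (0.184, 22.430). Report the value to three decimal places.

44.965

eq1: (x + 30.024)² + (y − 4.631)² = 11.3940564790²
eq2: (x − 11.871)² + (y + 10.215)² = 55.4864986643²
eq3: (x + 33.672)² + (y − 33.197)² = 28.9310354064²
eq3−eq2, eq3−eq1 (x²,y² cancel):
  91.086·x − 86.824·y = -4232.324251
  7.296·x − 57.132·y = -605.777369
det = 91.086·-57.132 − -86.824·7.296 = -4570.457448
x = (-4232.324251·-57.132 − -86.824·-605.777369) / -4570.457448 = -41.397417
y = (91.086·-605.777369 − -4232.324251·7.296) / -4570.457448 = 5.316492
|P − Q| = √((-41.397417 − 0.184)² + (5.316492 − 22.430)²) = 44.965392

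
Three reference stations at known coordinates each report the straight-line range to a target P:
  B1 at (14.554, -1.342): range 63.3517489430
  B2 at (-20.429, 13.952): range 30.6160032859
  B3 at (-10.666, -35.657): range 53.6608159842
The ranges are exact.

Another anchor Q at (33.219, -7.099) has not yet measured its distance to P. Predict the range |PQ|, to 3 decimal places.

82.444

eq1: (x − 14.554)² + (y + 1.342)² = 63.3517489430²
eq2: (x + 20.429)² + (y − 13.952)² = 30.6160032859²
eq3: (x + 10.666)² + (y + 35.657)² = 53.6608159842²
eq3−eq1, eq3−eq2 (x²,y² cancel):
  50.440·x + 68.630·y = -2305.526247
  -19.526·x + 99.218·y = 1168.960655
det = 50.440·99.218 − 68.630·-19.526 = 6344.625300
x = (-2305.526247·99.218 − 68.630·1168.960655) / 6344.625300 = -48.698774
y = (50.440·1168.960655 − -2305.526247·-19.526) / 6344.625300 = 2.197871
|P − Q| = √((-48.698774 − 33.219)² + (2.197871 − -7.099)²) = 82.443638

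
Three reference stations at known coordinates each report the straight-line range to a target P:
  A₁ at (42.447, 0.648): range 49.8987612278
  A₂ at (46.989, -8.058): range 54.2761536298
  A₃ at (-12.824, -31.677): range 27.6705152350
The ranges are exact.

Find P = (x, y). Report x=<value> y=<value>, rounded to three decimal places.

x=-7.176 y=-4.589

eq1: (x − 42.447)² + (y − 0.648)² = 49.8987612278²
eq2: (x − 46.989)² + (y + 8.058)² = 54.2761536298²
eq3: (x + 12.824)² + (y + 31.677)² = 27.6705152350²
eq3−eq1, eq3−eq2 (x²,y² cancel):
  110.542·x + 64.650·y = -1089.948551
  119.626·x + 47.238·y = -1075.233259
det = 110.542·47.238 − 64.650·119.626 = -2512.037904
x = (-1089.948551·47.238 − 64.650·-1075.233259) / -2512.037904 = -7.176182
y = (110.542·-1075.233259 − -1089.948551·119.626) / -2512.037904 = -4.589003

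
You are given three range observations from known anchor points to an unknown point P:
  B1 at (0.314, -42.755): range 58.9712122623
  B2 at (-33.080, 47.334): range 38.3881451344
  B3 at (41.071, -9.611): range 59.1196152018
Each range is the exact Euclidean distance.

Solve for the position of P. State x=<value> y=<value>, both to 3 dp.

x=-12.801 y=14.739

eq1: (x − 0.314)² + (y + 42.755)² = 58.9712122623²
eq2: (x + 33.080)² + (y − 47.334)² = 38.3881451344²
eq3: (x − 41.071)² + (y + 9.611)² = 59.1196152018²
eq2−eq1, eq2−eq3 (x²,y² cancel):
  66.788·x − 180.178·y = -3510.659524
  148.302·x − 113.890·y = -3577.074809
det = 66.788·-113.890 − -180.178·148.302 = 19114.272436
x = (-3510.659524·-113.890 − -180.178·-3577.074809) / 19114.272436 = -12.800967
y = (66.788·-3577.074809 − -3510.659524·148.302) / 19114.272436 = 14.739361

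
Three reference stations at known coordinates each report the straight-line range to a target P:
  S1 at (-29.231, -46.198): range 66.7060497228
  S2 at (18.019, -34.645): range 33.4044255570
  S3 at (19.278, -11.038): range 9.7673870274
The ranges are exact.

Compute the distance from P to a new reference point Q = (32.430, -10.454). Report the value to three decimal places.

15.346

eq1: (x + 29.231)² + (y + 46.198)² = 66.7060497228²
eq2: (x − 18.019)² + (y + 34.645)² = 33.4044255570²
eq3: (x − 19.278)² + (y + 11.038)² = 9.7673870274²
eq2−eq3, eq2−eq1 (x²,y² cancel):
  2.518·x + 47.214·y = -11.027861
  -94.500·x − 23.106·y = -1870.095244
det = 2.518·-23.106 − 47.214·-94.500 = 4403.542092
x = (-11.027861·-23.106 − 47.214·-1870.095244) / 4403.542092 = 20.108695
y = (2.518·-1870.095244 − -11.027861·-94.500) / 4403.542092 = -1.306002
|P − Q| = √((20.108695 − 32.430)² + (-1.306002 − -10.454)²) = 15.346023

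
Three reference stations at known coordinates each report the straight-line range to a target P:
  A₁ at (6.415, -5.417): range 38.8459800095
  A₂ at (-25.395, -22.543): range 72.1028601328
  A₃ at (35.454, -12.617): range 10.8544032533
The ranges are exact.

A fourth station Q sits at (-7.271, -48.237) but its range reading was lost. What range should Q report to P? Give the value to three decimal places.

eq1: (x − 6.415)² + (y + 5.417)² = 38.8459800095²
eq2: (x + 25.395)² + (y + 22.543)² = 72.1028601328²
eq3: (x − 35.454)² + (y + 12.617)² = 10.8544032533²
eq2−eq3, eq2−eq1 (x²,y² cancel):
  121.698·x + 19.852·y = 5344.086300
  63.620·x + 34.252·y = 2607.215516
det = 121.698·34.252 − 19.852·63.620 = 2905.415656
x = (5344.086300·34.252 − 19.852·2607.215516) / 2905.415656 = 45.187063
y = (121.698·2607.215516 − 5344.086300·63.620) / 2905.415656 = -7.812258
|P − Q| = √((45.187063 − -7.271)² + (-7.812258 − -48.237)²) = 66.226945

66.227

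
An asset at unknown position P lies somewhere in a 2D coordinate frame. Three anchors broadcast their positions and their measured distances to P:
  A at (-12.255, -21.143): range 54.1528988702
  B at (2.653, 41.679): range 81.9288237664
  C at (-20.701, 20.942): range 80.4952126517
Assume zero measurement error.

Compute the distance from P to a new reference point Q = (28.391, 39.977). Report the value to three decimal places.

eq1: (x + 12.255)² + (y + 21.143)² = 54.1528988702²
eq2: (x − 2.653)² + (y − 41.679)² = 81.9288237664²
eq3: (x + 20.701)² + (y − 20.942)² = 80.4952126517²
eq2−eq3, eq2−eq1 (x²,y² cancel):
  -46.708·x − 41.474·y = -644.225781
  -29.816·x − 125.644·y = 2632.829732
det = -46.708·-125.644 − -41.474·-29.816 = 4631.991168
x = (-644.225781·-125.644 − -41.474·2632.829732) / 4631.991168 = 41.048672
y = (-46.708·2632.829732 − -644.225781·-29.816) / 4631.991168 = -30.695751
|P − Q| = √((41.048672 − 28.391)² + (-30.695751 − 39.977)²) = 71.797314

71.797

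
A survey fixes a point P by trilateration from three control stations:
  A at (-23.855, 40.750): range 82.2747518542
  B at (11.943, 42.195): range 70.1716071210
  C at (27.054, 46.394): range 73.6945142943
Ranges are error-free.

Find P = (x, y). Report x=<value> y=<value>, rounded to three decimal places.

eq1: (x + 23.855)² + (y − 40.750)² = 82.2747518542²
eq2: (x − 11.943)² + (y − 42.195)² = 70.1716071210²
eq3: (x − 27.054)² + (y − 46.394)² = 73.6945142943²
eq2−eq3, eq2−eq1 (x²,y² cancel):
  30.222·x + 8.398·y = 454.441887
  -71.596·x − 2.890·y = -1538.510096
det = 30.222·-2.890 − 8.398·-71.596 = 513.921628
x = (454.441887·-2.890 − 8.398·-1538.510096) / 513.921628 = 22.585293
y = (30.222·-1538.510096 − 454.441887·-71.596) / 513.921628 = -27.164902

x=22.585 y=-27.165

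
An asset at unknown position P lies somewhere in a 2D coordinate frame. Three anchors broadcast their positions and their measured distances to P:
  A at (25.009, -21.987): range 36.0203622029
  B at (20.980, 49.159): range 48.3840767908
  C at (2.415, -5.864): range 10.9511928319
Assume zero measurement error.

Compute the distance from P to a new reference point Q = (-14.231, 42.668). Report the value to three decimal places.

eq1: (x − 25.009)² + (y + 21.987)² = 36.0203622029²
eq2: (x − 20.980)² + (y − 49.159)² = 48.3840767908²
eq3: (x − 2.415)² + (y + 5.864)² = 10.9511928319²
eq1−eq2, eq1−eq3 (x²,y² cancel):
  -8.058·x + 142.292·y = 704.337037
  -45.188·x + 32.246·y = 108.878340
det = -8.058·32.246 − 142.292·-45.188 = 6170.052628
x = (704.337037·32.246 − 142.292·108.878340) / 6170.052628 = 1.170093
y = (-8.058·108.878340 − 704.337037·-45.188) / 6170.052628 = 5.016204
|P − Q| = √((1.170093 − -14.231)² + (5.016204 − 42.668)²) = 40.679865

40.680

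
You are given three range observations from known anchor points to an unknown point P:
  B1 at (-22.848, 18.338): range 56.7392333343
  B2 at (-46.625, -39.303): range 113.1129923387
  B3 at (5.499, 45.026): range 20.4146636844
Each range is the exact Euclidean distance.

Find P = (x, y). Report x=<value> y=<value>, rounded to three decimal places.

eq1: (x + 22.848)² + (y − 18.338)² = 56.7392333343²
eq2: (x + 46.625)² + (y + 39.303)² = 113.1129923387²
eq3: (x − 5.499)² + (y − 45.026)² = 20.4146636844²
eq2−eq3, eq2−eq1 (x²,y² cancel):
  104.248·x + 168.658·y = 10716.753785
  47.554·x + 115.282·y = 6714.905350
det = 104.248·115.282 − 168.658·47.554 = 3997.555404
x = (10716.753785·115.282 − 168.658·6714.905350) / 3997.555404 = 25.747311
y = (104.248·6714.905350 − 10716.753785·47.554) / 3997.555404 = 47.626843

x=25.747 y=47.627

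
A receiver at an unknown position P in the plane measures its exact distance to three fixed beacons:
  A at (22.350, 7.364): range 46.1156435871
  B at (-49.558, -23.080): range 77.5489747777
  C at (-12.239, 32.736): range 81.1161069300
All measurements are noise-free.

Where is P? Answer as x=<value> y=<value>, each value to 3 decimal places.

eq1: (x − 22.350)² + (y − 7.364)² = 46.1156435871²
eq2: (x + 49.558)² + (y + 23.080)² = 77.5489747777²
eq3: (x + 12.239)² + (y − 32.736)² = 81.1161069300²
eq1−eq3, eq1−eq2 (x²,y² cancel):
  -69.178·x + 50.744·y = -3785.482399
  -143.816·x − 60.888·y = -1452.260138
det = -69.178·-60.888 − 50.744·-143.816 = 11509.909168
x = (-3785.482399·-60.888 − 50.744·-1452.260138) / 11509.909168 = 26.428005
y = (-69.178·-1452.260138 − -3785.482399·-143.816) / 11509.909168 = -38.570981

x=26.428 y=-38.571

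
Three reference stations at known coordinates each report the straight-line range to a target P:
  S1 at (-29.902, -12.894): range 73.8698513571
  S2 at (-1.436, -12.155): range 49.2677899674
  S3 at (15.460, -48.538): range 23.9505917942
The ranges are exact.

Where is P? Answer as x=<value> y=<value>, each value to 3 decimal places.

x=38.289 y=-41.296

eq1: (x + 29.902)² + (y + 12.894)² = 73.8698513571²
eq2: (x + 1.436)² + (y + 12.155)² = 49.2677899674²
eq3: (x − 15.460)² + (y + 48.538)² = 23.9505917942²
eq3−eq1, eq3−eq2 (x²,y² cancel):
  -90.724·x + 71.288·y = -6417.688296
  -33.792·x + 72.766·y = -4298.827204
det = -90.724·72.766 − 71.288·-33.792 = -4192.658488
x = (-6417.688296·72.766 − 71.288·-4298.827204) / -4192.658488 = 38.289480
y = (-90.724·-4298.827204 − -6417.688296·-33.792) / -4192.658488 = -41.296060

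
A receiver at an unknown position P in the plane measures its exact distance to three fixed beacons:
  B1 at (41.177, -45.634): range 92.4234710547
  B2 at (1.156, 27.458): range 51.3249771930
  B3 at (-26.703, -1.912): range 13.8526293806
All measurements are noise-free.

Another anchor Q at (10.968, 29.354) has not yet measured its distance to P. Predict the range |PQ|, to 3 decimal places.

eq1: (x − 41.177)² + (y + 45.634)² = 92.4234710547²
eq2: (x − 1.156)² + (y − 27.458)² = 51.3249771930²
eq3: (x + 26.703)² + (y + 1.912)² = 13.8526293806²
eq2−eq1, eq2−eq3 (x²,y² cancel):
  80.042·x − 146.184·y = -2885.115533
  -55.718·x − 58.740·y = 2403.785796
det = 80.042·-58.740 − -146.184·-55.718 = -12846.747192
x = (-2885.115533·-58.740 − -146.184·2403.785796) / -12846.747192 = -40.544638
y = (80.042·2403.785796 − -2885.115533·-55.718) / -12846.747192 = -2.463733
|P − Q| = √((-40.544638 − 10.968)² + (-2.463733 − 29.354)²) = 60.546841

60.547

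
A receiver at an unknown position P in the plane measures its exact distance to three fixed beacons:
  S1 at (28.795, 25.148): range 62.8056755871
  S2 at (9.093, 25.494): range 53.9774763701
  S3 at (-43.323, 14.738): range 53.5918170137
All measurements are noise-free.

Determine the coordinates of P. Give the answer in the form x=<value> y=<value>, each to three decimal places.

x=-8.116 y=-25.667

eq1: (x − 28.795)² + (y − 25.148)² = 62.8056755871²
eq2: (x − 9.093)² + (y − 25.494)² = 53.9774763701²
eq3: (x + 43.323)² + (y − 14.738)² = 53.5918170137²
eq2−eq1, eq2−eq3 (x²,y² cancel):
  39.404·x − 0.692·y = -302.037687
  -104.832·x − 21.512·y = 1402.949392
det = 39.404·-21.512 − -0.692·-104.832 = -920.202592
x = (-302.037687·-21.512 − -0.692·1402.949392) / -920.202592 = -8.115904
y = (39.404·1402.949392 − -302.037687·-104.832) / -920.202592 = -25.666743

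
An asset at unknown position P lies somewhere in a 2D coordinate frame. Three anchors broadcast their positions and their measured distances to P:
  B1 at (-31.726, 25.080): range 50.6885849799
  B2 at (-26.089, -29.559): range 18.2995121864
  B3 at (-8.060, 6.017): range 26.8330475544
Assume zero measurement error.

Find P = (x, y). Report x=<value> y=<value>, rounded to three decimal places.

x=-10.054 y=-20.742

eq1: (x + 31.726)² + (y − 25.080)² = 50.6885849799²
eq2: (x + 26.089)² + (y + 29.559)² = 18.2995121864²
eq3: (x + 8.060)² + (y − 6.017)² = 26.8330475544²
eq1−eq3, eq1−eq2 (x²,y² cancel):
  47.332·x − 38.126·y = 314.942619
  11.274·x − 109.278·y = 2153.285427
det = 47.332·-109.278 − -38.126·11.274 = -4742.513772
x = (314.942619·-109.278 − -38.126·2153.285427) / -4742.513772 = -10.053711
y = (47.332·2153.285427 − 314.942619·11.274) / -4742.513772 = -20.741878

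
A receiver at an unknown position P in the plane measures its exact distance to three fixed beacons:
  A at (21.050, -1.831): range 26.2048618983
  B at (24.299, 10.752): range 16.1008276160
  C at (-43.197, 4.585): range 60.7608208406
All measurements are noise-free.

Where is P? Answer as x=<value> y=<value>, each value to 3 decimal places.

x=14.528 y=23.549

eq1: (x − 21.050)² + (y + 1.831)² = 26.2048618983²
eq2: (x − 24.299)² + (y − 10.752)² = 16.1008276160²
eq3: (x + 43.197)² + (y − 4.585)² = 60.7608208406²
eq2−eq3, eq2−eq1 (x²,y² cancel):
  -134.992·x − 12.334·y = -2251.684570
  -6.498·x − 25.166·y = -687.049981
det = -134.992·-25.166 − -12.334·-6.498 = 3317.062340
x = (-2251.684570·-25.166 − -12.334·-687.049981) / 3317.062340 = 14.528464
y = (-134.992·-687.049981 − -2251.684570·-6.498) / 3317.062340 = 23.549393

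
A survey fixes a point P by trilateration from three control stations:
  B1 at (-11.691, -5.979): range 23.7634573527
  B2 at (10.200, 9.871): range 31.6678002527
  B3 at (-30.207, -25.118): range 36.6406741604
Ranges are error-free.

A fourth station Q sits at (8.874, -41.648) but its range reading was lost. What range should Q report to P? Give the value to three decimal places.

20.267

eq1: (x + 11.691)² + (y + 5.979)² = 23.7634573527²
eq2: (x − 10.200)² + (y − 9.871)² = 31.6678002527²
eq3: (x + 30.207)² + (y + 25.118)² = 36.6406741604²
eq3−eq2, eq3−eq1 (x²,y² cancel):
  80.814·x + 69.978·y = -1002.210702
  37.032·x + 38.278·y = -593.111753
det = 80.814·38.278 − 69.978·37.032 = 501.972996
x = (-1002.210702·38.278 − 69.978·-593.111753) / 501.972996 = 6.259606
y = (80.814·-593.111753 − -1002.210702·37.032) / 501.972996 = -21.550694
|P − Q| = √((6.259606 − 8.874)² + (-21.550694 − -41.648)²) = 20.266642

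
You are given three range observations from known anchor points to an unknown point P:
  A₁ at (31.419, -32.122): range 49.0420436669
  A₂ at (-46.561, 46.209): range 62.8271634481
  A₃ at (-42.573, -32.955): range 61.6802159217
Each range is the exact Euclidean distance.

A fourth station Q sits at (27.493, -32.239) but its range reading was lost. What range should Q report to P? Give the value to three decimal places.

47.012

eq1: (x − 31.419)² + (y + 32.122)² = 49.0420436669²
eq2: (x + 46.561)² + (y − 46.209)² = 62.8271634481²
eq3: (x + 42.573)² + (y + 32.955)² = 61.6802159217²
eq1−eq3, eq1−eq2 (x²,y² cancel):
  -147.984·x − 1.666·y = -519.811080
  -155.960·x + 156.662·y = 742.091537
det = -147.984·156.662 − -1.666·-155.960 = -23443.298768
x = (-519.811080·156.662 − -1.666·742.091537) / -23443.298768 = 3.420949
y = (-147.984·742.091537 − -519.811080·-155.960) / -23443.298768 = 8.142515
|P − Q| = √((3.420949 − 27.493)² + (8.142515 − -32.239)²) = 47.012024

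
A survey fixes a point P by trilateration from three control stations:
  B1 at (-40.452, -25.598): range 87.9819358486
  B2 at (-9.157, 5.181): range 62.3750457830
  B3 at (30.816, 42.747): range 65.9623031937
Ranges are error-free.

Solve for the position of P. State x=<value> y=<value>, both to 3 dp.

x=47.415 y=-21.093

eq1: (x + 40.452)² + (y + 25.598)² = 87.9819358486²
eq2: (x + 9.157)² + (y − 5.181)² = 62.3750457830²
eq3: (x − 30.816)² + (y − 42.747)² = 65.9623031937²
eq3−eq2, eq3−eq1 (x²,y² cancel):
  -79.946·x − 75.132·y = -2205.859349
  -142.536·x − 136.690·y = -3875.105550
det = -79.946·-136.690 − -75.132·-142.536 = 218.803988
x = (-2205.859349·-136.690 − -75.132·-3875.105550) / 218.803988 = 47.414511
y = (-79.946·-3875.105550 − -2205.859349·-142.536) / 218.803988 = -21.092759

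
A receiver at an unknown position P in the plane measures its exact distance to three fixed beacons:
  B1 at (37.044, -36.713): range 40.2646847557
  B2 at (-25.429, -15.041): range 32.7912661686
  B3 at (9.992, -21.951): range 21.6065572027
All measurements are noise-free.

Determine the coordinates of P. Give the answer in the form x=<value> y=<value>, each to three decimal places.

x=-3.150 y=-39.101

eq1: (x − 37.044)² + (y + 36.713)² = 40.2646847557²
eq2: (x + 25.429)² + (y + 15.041)² = 32.7912661686²
eq3: (x − 9.992)² + (y + 21.951)² = 21.6065572027²
eq1−eq2, eq1−eq3 (x²,y² cancel):
  -124.946·x + 43.344·y = -1301.258881
  -54.104·x + 29.524·y = -984.014316
det = -124.946·29.524 − 43.344·-54.104 = -1343.821928
x = (-1301.258881·29.524 − 43.344·-984.014316) / -1343.821928 = -3.149784
y = (-124.946·-984.014316 − -1301.258881·-54.104) / -1343.821928 = -39.101417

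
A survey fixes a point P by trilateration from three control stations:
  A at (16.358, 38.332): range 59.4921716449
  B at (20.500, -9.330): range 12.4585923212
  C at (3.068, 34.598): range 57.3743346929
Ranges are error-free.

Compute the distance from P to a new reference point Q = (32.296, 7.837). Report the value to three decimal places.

32.976

eq1: (x − 16.358)² + (y − 38.332)² = 59.4921716449²
eq2: (x − 20.500)² + (y + 9.330)² = 12.4585923212²
eq3: (x − 3.068)² + (y − 34.598)² = 57.3743346929²
eq1−eq2, eq1−eq3 (x²,y² cancel):
  8.284·x − 95.324·y = 2154.474476
  -26.580·x − 7.468·y = -282.987954
det = 8.284·-7.468 − -95.324·-26.580 = -2595.576832
x = (2154.474476·-7.468 − -95.324·-282.987954) / -2595.576832 = 16.591749
y = (8.284·-282.987954 − 2154.474476·-26.580) / -2595.576832 = -21.159712
|P − Q| = √((16.591749 − 32.296)² + (-21.159712 − 7.837)²) = 32.976247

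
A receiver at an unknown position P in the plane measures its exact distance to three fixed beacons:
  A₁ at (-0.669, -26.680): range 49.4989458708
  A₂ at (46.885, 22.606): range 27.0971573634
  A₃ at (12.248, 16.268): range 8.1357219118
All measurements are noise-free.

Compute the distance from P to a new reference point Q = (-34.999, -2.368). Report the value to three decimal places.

eq1: (x + 0.669)² + (y + 26.680)² = 49.4989458708²
eq2: (x − 46.885)² + (y − 22.606)² = 27.0971573634²
eq3: (x − 12.248)² + (y − 16.268)² = 8.1357219118²
eq2−eq1, eq2−eq3 (x²,y² cancel):
  -95.108·x − 98.572·y = -3712.854205
  -69.274·x − 12.676·y = -1626.507167
det = -95.108·-12.676 − -98.572·-69.274 = -5622.887720
x = (-3712.854205·-12.676 − -98.572·-1626.507167) / -5622.887720 = 20.143373
y = (-95.108·-1626.507167 − -3712.854205·-69.274) / -5622.887720 = 18.230920
|P − Q| = √((20.143373 − -34.999)² + (18.230920 − -2.368)²) = 58.864224

58.864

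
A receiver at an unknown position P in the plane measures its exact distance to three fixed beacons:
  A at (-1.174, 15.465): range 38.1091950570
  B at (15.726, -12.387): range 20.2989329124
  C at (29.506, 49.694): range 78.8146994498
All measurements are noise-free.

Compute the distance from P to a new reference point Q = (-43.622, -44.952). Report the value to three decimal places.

47.407

eq1: (x + 1.174)² + (y − 15.465)² = 38.1091950570²
eq2: (x − 15.726)² + (y + 12.387)² = 20.2989329124²
eq3: (x − 29.506)² + (y − 49.694)² = 78.8146994498²
eq2−eq1, eq2−eq3 (x²,y² cancel):
  -33.800·x + 55.704·y = -1200.464415
  27.560·x + 124.162·y = -2860.357345
det = -33.800·124.162 − 55.704·27.560 = -5731.877840
x = (-1200.464415·124.162 − 55.704·-2860.357345) / -5731.877840 = -1.793702
y = (-33.800·-2860.357345 − -1200.464415·27.560) / -5731.877840 = -22.639156
|P − Q| = √((-1.793702 − -43.622)² + (-22.639156 − -44.952)²) = 47.407483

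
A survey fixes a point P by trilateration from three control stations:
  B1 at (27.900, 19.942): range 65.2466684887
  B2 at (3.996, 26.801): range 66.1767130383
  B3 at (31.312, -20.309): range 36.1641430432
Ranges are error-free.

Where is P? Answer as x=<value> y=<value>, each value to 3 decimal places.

eq1: (x − 27.900)² + (y − 19.942)² = 65.2466684887²
eq2: (x − 3.996)² + (y − 26.801)² = 66.1767130383²
eq3: (x − 31.312)² + (y + 20.309)² = 36.1641430432²
eq3−eq2, eq3−eq1 (x²,y² cancel):
  -54.632·x + 94.220·y = -3730.147315
  -6.824·x + 80.502·y = -3166.085968
det = -54.632·80.502 − 94.220·-6.824 = -3755.027984
x = (-3730.147315·80.502 − 94.220·-3166.085968) / -3755.027984 = 0.526148
y = (-54.632·-3166.085968 − -3730.147315·-6.824) / -3755.027984 = -39.284683

x=0.526 y=-39.285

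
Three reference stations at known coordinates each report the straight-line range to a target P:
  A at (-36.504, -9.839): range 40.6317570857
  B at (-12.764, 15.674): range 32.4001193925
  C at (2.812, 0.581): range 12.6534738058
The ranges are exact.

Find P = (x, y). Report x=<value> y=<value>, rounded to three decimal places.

x=4.070 y=-12.010

eq1: (x + 36.504)² + (y + 9.839)² = 40.6317570857²
eq2: (x + 12.764)² + (y − 15.674)² = 32.4001193925²
eq3: (x − 2.812)² + (y − 0.581)² = 12.6534738058²
eq3−eq2, eq3−eq1 (x²,y² cancel):
  -31.152·x + 30.186·y = -489.308270
  -78.632·x − 20.840·y = -69.726253
det = -31.152·-20.840 − 30.186·-78.632 = 3022.793232
x = (-489.308270·-20.840 − 30.186·-69.726253) / 3022.793232 = 4.069726
y = (-31.152·-69.726253 − -489.308270·-78.632) / 3022.793232 = -12.009811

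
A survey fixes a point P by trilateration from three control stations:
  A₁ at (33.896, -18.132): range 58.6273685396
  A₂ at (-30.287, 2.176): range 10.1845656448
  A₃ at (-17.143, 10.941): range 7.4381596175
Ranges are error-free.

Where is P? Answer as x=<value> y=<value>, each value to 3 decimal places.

x=-20.308 y=4.210

eq1: (x − 33.896)² + (y + 18.132)² = 58.6273685396²
eq2: (x + 30.287)² + (y − 2.176)² = 10.1845656448²
eq3: (x + 17.143)² + (y − 10.941)² = 7.4381596175²
eq3−eq1, eq3−eq2 (x²,y² cancel):
  102.078·x − 58.146·y = -2317.721813
  -26.288·x − 17.530·y = 460.050256
det = 102.078·-17.530 − -58.146·-26.288 = -3317.969388
x = (-2317.721813·-17.530 − -58.146·460.050256) / -3317.969388 = -20.307525
y = (102.078·460.050256 − -2317.721813·-26.288) / -3317.969388 = 4.209581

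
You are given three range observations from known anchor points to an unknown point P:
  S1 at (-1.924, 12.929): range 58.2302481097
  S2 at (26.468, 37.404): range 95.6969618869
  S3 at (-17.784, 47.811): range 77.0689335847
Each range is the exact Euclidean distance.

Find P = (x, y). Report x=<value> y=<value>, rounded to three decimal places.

x=-47.519 y=-23.291

eq1: (x + 1.924)² + (y − 12.929)² = 58.2302481097²
eq2: (x − 26.468)² + (y − 37.404)² = 95.6969618869²
eq3: (x + 17.784)² + (y − 47.811)² = 77.0689335847²
eq2−eq1, eq2−eq3 (x²,y² cancel):
  -56.784·x − 48.950·y = 3838.393296
  -88.504·x + 20.814·y = 3720.836127
det = -56.784·20.814 − -48.950·-88.504 = -5514.172976
x = (3838.393296·20.814 − -48.950·3720.836127) / -5514.172976 = -47.518866
y = (-56.784·3720.836127 − 3838.393296·-88.504) / -5514.172976 = -23.290746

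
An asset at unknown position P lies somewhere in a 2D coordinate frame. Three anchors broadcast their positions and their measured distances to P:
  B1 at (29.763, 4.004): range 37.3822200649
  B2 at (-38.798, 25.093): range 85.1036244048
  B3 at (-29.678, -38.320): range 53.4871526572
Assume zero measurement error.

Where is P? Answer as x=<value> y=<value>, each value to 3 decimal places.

eq1: (x − 29.763)² + (y − 4.004)² = 37.3822200649²
eq2: (x + 38.798)² + (y − 25.093)² = 85.1036244048²
eq3: (x + 29.678)² + (y + 38.320)² = 53.4871526572²
eq1−eq3, eq1−eq2 (x²,y² cancel):
  -118.882·x − 84.648·y = -16.107223
  -137.122·x + 42.178·y = -4612.121242
det = -118.882·42.178 − -84.648·-137.122 = -16621.308052
x = (-16.107223·42.178 − -84.648·-4612.121242) / -16621.308052 = 23.529208
y = (-118.882·-4612.121242 − -16.107223·-137.122) / -16621.308052 = -32.854787

x=23.529 y=-32.855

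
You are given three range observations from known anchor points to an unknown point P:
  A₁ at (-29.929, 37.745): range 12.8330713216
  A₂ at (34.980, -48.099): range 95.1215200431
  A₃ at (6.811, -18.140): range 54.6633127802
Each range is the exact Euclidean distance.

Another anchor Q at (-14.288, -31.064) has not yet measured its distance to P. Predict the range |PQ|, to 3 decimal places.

eq1: (x + 29.929)² + (y − 37.745)² = 12.8330713216²
eq2: (x − 34.980)² + (y + 48.099)² = 95.1215200431²
eq3: (x − 6.811)² + (y + 18.140)² = 54.6633127802²
eq1−eq3, eq1−eq2 (x²,y² cancel):
  73.480·x − 111.770·y = -4768.370790
  129.818·x − 171.688·y = -7666.731721
det = 73.480·-171.688 − -111.770·129.818 = 1894.123620
x = (-4768.370790·-171.688 − -111.770·-7666.731721) / 1894.123620 = -20.187996
y = (73.480·-7666.731721 − -4768.370790·129.818) / 1894.123620 = 29.390327
|P − Q| = √((-20.187996 − -14.288)² + (29.390327 − -31.064)²) = 60.741547

60.742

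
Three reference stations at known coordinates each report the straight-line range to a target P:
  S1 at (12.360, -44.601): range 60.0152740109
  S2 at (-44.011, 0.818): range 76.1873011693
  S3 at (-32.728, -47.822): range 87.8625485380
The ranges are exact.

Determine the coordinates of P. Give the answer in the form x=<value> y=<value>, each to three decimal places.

eq1: (x − 12.360)² + (y + 44.601)² = 60.0152740109²
eq2: (x + 44.011)² + (y − 0.818)² = 76.1873011693²
eq3: (x + 32.728)² + (y + 47.822)² = 87.8625485380²
eq1−eq3, eq1−eq2 (x²,y² cancel):
  -90.176·x − 6.442·y = -2901.947454
  -112.742·x + 90.838·y = -2407.053301
det = -90.176·90.838 − -6.442·-112.742 = -8917.691452
x = (-2901.947454·90.838 − -6.442·-2407.053301) / -8917.691452 = 31.298834
y = (-90.176·-2407.053301 − -2901.947454·-112.742) / -8917.691452 = 12.347694

x=31.299 y=12.348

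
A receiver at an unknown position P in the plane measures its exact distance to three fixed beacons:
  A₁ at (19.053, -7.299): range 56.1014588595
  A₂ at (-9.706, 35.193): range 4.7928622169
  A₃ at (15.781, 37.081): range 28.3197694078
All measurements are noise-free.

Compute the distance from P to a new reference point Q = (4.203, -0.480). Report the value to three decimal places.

eq1: (x − 19.053)² + (y + 7.299)² = 56.1014588595²
eq2: (x + 9.706)² + (y − 35.193)² = 4.7928622169²
eq3: (x − 15.781)² + (y − 37.081)² = 28.3197694078²
eq1−eq2, eq1−eq3 (x²,y² cancel):
  -57.518·x + 84.984·y = 4040.863633
  -6.544·x + 88.760·y = 3553.112659
det = -57.518·88.760 − 84.984·-6.544 = -4549.162384
x = (4040.863633·88.760 − 84.984·3553.112659) / -4549.162384 = -12.465884
y = (-57.518·3553.112659 − 4040.863633·-6.544) / -4549.162384 = 39.111491
|P − Q| = √((-12.465884 − 4.203)² + (39.111491 − -0.480)²) = 42.957395

42.957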